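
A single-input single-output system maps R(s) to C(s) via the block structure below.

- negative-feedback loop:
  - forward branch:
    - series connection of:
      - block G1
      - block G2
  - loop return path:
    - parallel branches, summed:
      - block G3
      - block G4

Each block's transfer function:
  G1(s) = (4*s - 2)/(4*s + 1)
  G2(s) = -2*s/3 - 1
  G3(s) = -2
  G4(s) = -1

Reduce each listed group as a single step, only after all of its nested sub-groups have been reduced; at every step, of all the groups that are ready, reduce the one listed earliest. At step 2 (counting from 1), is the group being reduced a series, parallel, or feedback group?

The answer is parallel.

Reasoning:
Step 1. combine G1, G2 in series
Step 2. reduce the parallel group G3, G4
Step 3. collapse the loop ((G1*G2) forward, (G3+G4) return)
At step 2 the group reduced is parallel.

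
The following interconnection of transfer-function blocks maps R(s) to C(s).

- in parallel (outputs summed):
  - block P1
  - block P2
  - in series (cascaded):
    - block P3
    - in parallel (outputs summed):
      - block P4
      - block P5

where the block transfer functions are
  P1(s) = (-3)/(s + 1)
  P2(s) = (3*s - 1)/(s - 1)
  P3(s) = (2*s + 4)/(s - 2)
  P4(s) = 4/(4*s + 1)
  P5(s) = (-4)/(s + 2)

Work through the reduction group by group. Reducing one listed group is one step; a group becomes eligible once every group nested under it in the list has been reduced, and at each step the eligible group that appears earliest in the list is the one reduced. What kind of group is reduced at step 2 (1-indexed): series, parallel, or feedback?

The answer is series.

Reasoning:
1. add P4, P5 (parallel)
2. series reduction of P3, (P4+P5)
3. reduce the parallel group P1, P2, (P3*(P4+P5))
So the answer for step 2 is series.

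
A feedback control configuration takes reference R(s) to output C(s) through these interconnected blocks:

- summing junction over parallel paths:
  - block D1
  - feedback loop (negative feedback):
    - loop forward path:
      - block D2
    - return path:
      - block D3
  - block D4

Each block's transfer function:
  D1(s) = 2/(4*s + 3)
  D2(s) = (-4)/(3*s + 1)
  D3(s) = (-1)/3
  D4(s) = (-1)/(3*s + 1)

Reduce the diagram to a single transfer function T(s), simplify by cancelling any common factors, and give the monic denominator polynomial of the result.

1. collapse the loop (D2 forward, D3 return); result (-12)/(9*s + 7)
2. reduce the parallel group D1, [D2/(1+D2*D3)], D4; result (-126*s^2 - 151*s - 43)/(108*s^3 + 201*s^2 + 118*s + 21)
Step 2 gives the fully reduced T(s), with no common factor left to cancel. The denominator's leading coefficient is 108, so divide each of its coefficients by 108 to get the monic form.

Therefore the answer is s^3 + 67*s^2/36 + 59*s/54 + 7/36.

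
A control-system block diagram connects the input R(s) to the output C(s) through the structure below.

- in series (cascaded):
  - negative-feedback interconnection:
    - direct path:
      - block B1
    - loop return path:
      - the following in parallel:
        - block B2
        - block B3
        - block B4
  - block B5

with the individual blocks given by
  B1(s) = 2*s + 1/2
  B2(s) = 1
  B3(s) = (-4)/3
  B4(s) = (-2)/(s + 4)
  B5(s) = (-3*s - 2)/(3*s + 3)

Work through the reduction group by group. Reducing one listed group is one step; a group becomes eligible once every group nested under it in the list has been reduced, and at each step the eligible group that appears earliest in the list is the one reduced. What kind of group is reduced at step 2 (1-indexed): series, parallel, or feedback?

(1) combine B2, B3, B4 in parallel
(2) apply the feedback formula to B1, (B2+B3+B4)
(3) reduce the series chain [B1/(1+B1*(B2+B3+B4))], B5
At step 2 the group reduced is feedback.

Answer: feedback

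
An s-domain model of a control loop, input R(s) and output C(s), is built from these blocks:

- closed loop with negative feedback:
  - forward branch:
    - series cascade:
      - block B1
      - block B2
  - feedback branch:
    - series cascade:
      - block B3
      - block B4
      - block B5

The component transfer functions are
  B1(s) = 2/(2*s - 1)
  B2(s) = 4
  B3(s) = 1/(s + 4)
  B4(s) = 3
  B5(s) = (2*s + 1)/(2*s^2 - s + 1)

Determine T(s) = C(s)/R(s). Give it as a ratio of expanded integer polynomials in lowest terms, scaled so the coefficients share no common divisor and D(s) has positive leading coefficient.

The answer is (16*s^3 + 56*s^2 - 24*s + 32)/(4*s^4 + 12*s^3 - 13*s^2 + 59*s + 20).

Reasoning:
(1) cascade B1, B2 gives 8/(2*s - 1)
(2) cascade B3, B4, B5 gives (6*s + 3)/(2*s^3 + 7*s^2 - 3*s + 4)
(3) close the feedback loop around (B1*B2), (B3*B4*B5); the result is T(s) itself (integer coefficients, no common factor, positive leading denominator coefficient)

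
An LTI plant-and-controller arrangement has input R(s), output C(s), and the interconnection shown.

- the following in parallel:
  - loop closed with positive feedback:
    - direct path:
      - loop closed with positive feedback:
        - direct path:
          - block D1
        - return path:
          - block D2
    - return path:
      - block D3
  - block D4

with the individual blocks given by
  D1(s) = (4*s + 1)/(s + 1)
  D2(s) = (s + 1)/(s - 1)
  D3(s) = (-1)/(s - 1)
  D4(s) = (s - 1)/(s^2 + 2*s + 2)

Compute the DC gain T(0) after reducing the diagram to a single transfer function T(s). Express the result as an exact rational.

1. reduce the feedback loop with forward D1 and return D2 -> (-4*s^2 + 3*s + 1)/(3*s^2 + 5*s + 2)
2. collapse the loop ([D1/(1-D1*D2)] forward, D3 return) -> (-4*s^2 + 3*s + 1)/(3*s^2 + s + 1)
3. sum the parallel branches [[D1/(1-D1*D2)]/(1-[D1/(1-D1*D2)]*D3)], D4 -> (-4*s^4 - 2*s^3 - 3*s^2 + 8*s + 1)/(3*s^4 + 7*s^3 + 9*s^2 + 4*s + 2)
That last expression is T(s); at s = 0 only the constant terms survive, so T(0) = 1/2.

Answer: 1/2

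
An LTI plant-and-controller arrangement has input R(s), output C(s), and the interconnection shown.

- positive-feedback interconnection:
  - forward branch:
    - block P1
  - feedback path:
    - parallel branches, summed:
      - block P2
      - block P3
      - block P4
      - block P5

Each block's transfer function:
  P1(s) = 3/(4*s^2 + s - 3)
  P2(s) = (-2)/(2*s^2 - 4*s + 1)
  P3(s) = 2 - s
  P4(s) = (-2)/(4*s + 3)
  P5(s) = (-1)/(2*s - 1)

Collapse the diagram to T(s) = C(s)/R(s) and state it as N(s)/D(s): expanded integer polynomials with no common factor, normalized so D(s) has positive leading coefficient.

First reduce the diagram to T(s).

[1] parallel reduction of P2, P3, P4, P5 gives (-16*s^5 + 60*s^4 - 66*s^3 - 12*s^2 + 23*s - 1)/(16*s^4 - 28*s^3 - 6*s^2 + 14*s - 3)
[2] close the feedback loop around P1, (P2+P3+P4+P5); the result is T(s) itself (integer coefficients, no common factor, positive leading denominator coefficient)

Answer: (48*s^4 - 84*s^3 - 18*s^2 + 42*s - 9)/(64*s^6 - 48*s^5 - 280*s^4 + 332*s^3 + 56*s^2 - 114*s + 12)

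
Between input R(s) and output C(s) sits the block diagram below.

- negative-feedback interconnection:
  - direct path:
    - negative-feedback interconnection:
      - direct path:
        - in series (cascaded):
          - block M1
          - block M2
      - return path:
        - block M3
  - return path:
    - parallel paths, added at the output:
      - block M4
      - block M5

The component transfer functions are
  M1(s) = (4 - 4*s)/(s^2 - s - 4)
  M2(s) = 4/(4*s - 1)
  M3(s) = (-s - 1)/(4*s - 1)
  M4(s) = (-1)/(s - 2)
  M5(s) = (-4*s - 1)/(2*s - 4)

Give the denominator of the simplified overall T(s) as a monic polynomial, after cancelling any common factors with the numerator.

First reduce the diagram to T(s).

[1] cascade M1, M2; result (16 - 16*s)/(4*s^3 - 5*s^2 - 15*s + 4)
[2] feedback reduction of (M1*M2), M3; result (-64*s^2 + 80*s - 16)/(16*s^4 - 24*s^3 - 39*s^2 + 31*s - 20)
[3] combine M4, M5 in parallel; result (-4*s - 3)/(2*s - 4)
[4] feedback reduction of [(M1*M2)/(1+(M1*M2)*M3)], (M4+M5); result (-64*s^3 + 208*s^2 - 176*s + 32)/(16*s^5 - 56*s^4 + 137*s^3 + 45*s^2 - 170*s + 64)
T(s) is the step-4 result (common factors already cancelled). Leading coefficient of the denominator: 16. Divide through by 16 for the monic polynomial.

Answer: s^5 - 7*s^4/2 + 137*s^3/16 + 45*s^2/16 - 85*s/8 + 4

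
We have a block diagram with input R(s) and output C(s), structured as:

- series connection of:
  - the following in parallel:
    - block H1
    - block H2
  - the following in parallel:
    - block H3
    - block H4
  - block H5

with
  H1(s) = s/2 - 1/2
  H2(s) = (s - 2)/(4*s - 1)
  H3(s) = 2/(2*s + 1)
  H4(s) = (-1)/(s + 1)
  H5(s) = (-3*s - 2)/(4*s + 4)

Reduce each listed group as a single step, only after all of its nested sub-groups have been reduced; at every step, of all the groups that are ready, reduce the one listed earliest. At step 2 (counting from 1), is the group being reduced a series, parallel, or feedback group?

Answer: parallel

Working:
1. combine H1, H2 in parallel
2. reduce the parallel group H3, H4
3. multiply (H1+H2), (H3+H4), H5 (series)
Step 2: parallel.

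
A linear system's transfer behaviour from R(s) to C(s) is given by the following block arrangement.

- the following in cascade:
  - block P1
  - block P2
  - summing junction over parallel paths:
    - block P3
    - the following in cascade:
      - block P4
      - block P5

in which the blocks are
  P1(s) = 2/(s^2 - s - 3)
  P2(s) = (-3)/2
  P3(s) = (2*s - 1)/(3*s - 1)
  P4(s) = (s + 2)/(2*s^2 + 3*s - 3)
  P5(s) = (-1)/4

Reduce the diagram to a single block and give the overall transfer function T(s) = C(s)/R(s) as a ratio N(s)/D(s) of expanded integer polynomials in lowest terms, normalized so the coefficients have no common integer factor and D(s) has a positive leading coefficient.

Step 1: series reduction of P4, P5 gives (-s - 2)/(8*s^2 + 12*s - 12)
Step 2: add P3, (P4*P5) (parallel) gives (16*s^3 + 13*s^2 - 41*s + 14)/(24*s^3 + 28*s^2 - 48*s + 12)
Step 3: multiply P1, P2, (P3+(P4*P5)) (series): this yields T(s), and no further normalization is needed

Hence the answer: (-48*s^3 - 39*s^2 + 123*s - 42)/(24*s^5 + 4*s^4 - 148*s^3 - 24*s^2 + 132*s - 36)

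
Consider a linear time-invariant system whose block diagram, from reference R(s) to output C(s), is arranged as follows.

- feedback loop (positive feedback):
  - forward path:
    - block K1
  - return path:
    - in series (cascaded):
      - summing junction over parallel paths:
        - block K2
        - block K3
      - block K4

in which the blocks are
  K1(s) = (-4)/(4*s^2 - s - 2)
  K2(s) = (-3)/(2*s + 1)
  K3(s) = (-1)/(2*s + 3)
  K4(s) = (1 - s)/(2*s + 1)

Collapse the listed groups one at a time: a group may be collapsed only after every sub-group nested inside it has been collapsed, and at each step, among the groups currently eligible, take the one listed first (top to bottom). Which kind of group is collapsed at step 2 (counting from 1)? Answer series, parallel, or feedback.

Answer: series

Working:
[1] parallel reduction of K2, K3
[2] cascade (K2+K3), K4
[3] reduce the feedback loop with forward K1 and return ((K2+K3)*K4)
So the answer for step 2 is series.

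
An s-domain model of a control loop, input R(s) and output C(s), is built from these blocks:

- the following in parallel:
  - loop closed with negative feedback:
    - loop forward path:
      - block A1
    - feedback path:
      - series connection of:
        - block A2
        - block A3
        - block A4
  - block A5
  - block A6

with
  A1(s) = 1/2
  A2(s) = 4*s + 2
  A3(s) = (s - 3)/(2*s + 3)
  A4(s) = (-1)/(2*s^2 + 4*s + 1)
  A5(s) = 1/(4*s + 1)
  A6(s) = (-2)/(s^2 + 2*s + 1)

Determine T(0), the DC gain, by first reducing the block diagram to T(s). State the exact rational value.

1. reduce the series chain A2, A3, A4; result (-4*s^2 + 10*s + 6)/(4*s^3 + 14*s^2 + 14*s + 3)
2. feedback reduction of A1, (A2*A3*A4); result (4*s^3 + 14*s^2 + 14*s + 3)/(8*s^3 + 24*s^2 + 38*s + 12)
3. reduce the parallel group [A1/(1+A1*(A2*A3*A4))], A5, A6; result (16*s^6 + 100*s^5 + 182*s^4 + 112*s^3 - 115*s^2 - 78*s - 9)/(32*s^6 + 168*s^5 + 416*s^4 + 542*s^3 + 360*s^2 + 110*s + 12)
DC gain: substitute s = 0 into T(s) from step 3: T(0) = -9/12 = -3/4.

Hence the answer: -3/4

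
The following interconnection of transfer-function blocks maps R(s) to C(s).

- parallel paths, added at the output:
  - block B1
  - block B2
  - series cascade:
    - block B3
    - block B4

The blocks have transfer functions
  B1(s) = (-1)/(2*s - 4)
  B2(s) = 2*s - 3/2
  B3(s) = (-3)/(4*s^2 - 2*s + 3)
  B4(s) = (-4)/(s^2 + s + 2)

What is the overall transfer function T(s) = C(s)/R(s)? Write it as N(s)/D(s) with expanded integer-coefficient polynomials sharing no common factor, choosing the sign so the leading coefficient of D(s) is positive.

Reducing step by step:

Step 1: multiply B3, B4 (series); result 12/(4*s^4 + 2*s^3 + 9*s^2 - s + 6)
Step 2: add B1, B2, (B3*B4) (parallel); the result is T(s) itself (integer coefficients, no common factor, positive leading denominator coefficient)

Answer: (16*s^6 - 36*s^5 + 34*s^4 - 93*s^3 + 80*s^2 - 47*s - 18)/(8*s^5 - 12*s^4 + 10*s^3 - 38*s^2 + 16*s - 24)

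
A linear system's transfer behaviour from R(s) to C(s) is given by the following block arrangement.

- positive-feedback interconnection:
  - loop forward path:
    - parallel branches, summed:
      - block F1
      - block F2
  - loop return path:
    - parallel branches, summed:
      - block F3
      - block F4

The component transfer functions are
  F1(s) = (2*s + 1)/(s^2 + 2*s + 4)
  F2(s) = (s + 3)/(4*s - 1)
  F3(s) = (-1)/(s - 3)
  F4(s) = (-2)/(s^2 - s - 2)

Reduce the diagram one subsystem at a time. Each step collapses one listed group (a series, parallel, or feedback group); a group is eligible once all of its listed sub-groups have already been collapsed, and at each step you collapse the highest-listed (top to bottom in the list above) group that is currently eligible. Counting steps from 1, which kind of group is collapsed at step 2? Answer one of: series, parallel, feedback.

Step 1: combine F1, F2 in parallel
Step 2: sum the parallel branches F3, F4
Step 3: collapse the loop ((F1+F2) forward, (F3+F4) return)
Step 2 collapses a parallel group.

Answer: parallel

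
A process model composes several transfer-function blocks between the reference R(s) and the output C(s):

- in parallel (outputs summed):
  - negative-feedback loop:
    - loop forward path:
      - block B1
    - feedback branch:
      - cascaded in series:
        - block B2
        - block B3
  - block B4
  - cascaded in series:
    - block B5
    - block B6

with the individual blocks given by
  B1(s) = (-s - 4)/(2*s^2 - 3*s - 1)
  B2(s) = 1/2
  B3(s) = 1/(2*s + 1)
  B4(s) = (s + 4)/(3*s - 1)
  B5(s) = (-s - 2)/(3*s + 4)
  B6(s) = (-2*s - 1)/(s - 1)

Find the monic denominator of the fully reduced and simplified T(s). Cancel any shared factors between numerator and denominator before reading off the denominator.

Step 1: cascade B2, B3, giving 1/(4*s + 2)
Step 2: feedback reduction of B1, (B2*B3), giving (-4*s^2 - 18*s - 8)/(8*s^3 - 8*s^2 - 11*s - 6)
Step 3: combine B5, B6 in series, giving (2*s^2 + 5*s + 2)/(3*s^2 + s - 4)
Step 4: sum the parallel branches [B1/(1+B1*(B2*B3))], B4, (B5*B6), giving (72*s^6 + 100*s^5 - 461*s^4 - 512*s^3 + 195*s^2 + 224*s + 76)/(72*s^6 - 72*s^5 - 203*s^4 + 82*s^3 + 111*s^2 + 34*s - 24)
That last expression is T(s), already simplified. Scaling its denominator by 1/72 (the reciprocal of the leading coefficient) yields the monic denominator.

Answer: s^6 - s^5 - 203*s^4/72 + 41*s^3/36 + 37*s^2/24 + 17*s/36 - 1/3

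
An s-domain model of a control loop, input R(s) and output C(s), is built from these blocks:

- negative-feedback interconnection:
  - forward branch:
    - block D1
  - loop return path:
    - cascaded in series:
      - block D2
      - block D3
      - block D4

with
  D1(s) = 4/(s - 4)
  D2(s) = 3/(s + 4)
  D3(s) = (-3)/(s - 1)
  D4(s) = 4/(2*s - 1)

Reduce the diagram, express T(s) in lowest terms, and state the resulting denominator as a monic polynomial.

(1) reduce the series chain D2, D3, D4, giving (-36)/(2*s^3 + 5*s^2 - 11*s + 4)
(2) reduce the feedback loop with forward D1 and return (D2*D3*D4), giving (8*s^3 + 20*s^2 - 44*s + 16)/(2*s^4 - 3*s^3 - 31*s^2 + 48*s - 160)
No further cancellation is possible in the step-2 result, so that is T(s). Its denominator becomes monic after dividing by the leading coefficient 2.

Therefore the answer is s^4 - 3*s^3/2 - 31*s^2/2 + 24*s - 80.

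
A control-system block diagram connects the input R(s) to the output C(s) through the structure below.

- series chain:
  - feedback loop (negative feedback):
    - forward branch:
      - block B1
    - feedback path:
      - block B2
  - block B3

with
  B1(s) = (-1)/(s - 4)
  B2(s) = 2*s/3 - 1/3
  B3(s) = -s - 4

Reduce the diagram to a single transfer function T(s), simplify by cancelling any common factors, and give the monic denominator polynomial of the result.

First reduce the diagram to T(s).

(1) close the feedback loop around B1, B2 = (-3)/(s - 11)
(2) series reduction of [B1/(1+B1*B2)], B3 = (3*s + 12)/(s - 11)
The result of step 2 is T(s) in lowest terms. Its denominator already has leading coefficient 1, so it is monic as it stands.

Answer: s - 11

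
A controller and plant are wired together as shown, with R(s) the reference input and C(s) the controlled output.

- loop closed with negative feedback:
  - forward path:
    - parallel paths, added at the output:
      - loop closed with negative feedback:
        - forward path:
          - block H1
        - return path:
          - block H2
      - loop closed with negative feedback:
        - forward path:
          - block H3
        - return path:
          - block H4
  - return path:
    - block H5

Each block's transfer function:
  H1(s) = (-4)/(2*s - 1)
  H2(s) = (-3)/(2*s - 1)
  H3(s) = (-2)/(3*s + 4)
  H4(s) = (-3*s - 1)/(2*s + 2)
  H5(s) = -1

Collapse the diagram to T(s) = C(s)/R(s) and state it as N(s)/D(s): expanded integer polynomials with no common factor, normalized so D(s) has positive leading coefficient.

Reducing step by step:

(1) collapse the loop (H1 forward, H2 return) = (4 - 8*s)/(4*s^2 - 4*s + 13)
(2) close the feedback loop around H3, H4 = (-2*s - 2)/(3*s^2 + 10*s + 5)
(3) add [H1/(1+H1*H2)], [H3/(1+H3*H4)] (parallel) = (-32*s^3 - 68*s^2 - 18*s - 6)/(12*s^4 + 28*s^3 + 19*s^2 + 110*s + 65)
(4) reduce the feedback loop with forward ([H1/(1+H1*H2)]+[H3/(1+H3*H4)]) and return H5 - this is the overall T(s), already in the required normalized form

Answer: (-32*s^3 - 68*s^2 - 18*s - 6)/(12*s^4 + 60*s^3 + 87*s^2 + 128*s + 71)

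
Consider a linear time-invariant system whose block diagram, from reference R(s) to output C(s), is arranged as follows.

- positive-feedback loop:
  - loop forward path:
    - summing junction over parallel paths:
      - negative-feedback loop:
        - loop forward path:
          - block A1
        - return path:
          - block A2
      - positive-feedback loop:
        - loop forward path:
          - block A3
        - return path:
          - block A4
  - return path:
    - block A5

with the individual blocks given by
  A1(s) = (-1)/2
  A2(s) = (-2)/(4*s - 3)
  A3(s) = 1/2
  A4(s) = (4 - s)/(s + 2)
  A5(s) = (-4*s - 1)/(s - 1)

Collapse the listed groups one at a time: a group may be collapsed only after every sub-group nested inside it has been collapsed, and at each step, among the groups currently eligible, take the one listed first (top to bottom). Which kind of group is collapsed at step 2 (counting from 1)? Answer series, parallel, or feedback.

Step 1: collapse the loop (A1 forward, A2 return)
Step 2: close the feedback loop around A3, A4
Step 3: reduce the parallel group [A1/(1+A1*A2)], [A3/(1-A3*A4)]
Step 4: collapse the loop (([A1/(1+A1*A2)]+[A3/(1-A3*A4)]) forward, A5 return)
At step 2 the group reduced is feedback.

Answer: feedback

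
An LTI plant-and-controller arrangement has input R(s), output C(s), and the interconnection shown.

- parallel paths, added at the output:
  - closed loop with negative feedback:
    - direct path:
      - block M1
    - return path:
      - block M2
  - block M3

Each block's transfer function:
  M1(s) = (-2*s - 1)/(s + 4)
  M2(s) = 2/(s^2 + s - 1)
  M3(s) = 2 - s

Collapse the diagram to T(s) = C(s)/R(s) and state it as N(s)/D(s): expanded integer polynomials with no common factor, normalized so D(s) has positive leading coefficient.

Answer: (-s^4 - 5*s^3 + 8*s^2 + 5*s - 11)/(s^3 + 5*s^2 - s - 6)

Working:
[1] apply the feedback formula to M1, M2: (-2*s^3 - 3*s^2 + s + 1)/(s^3 + 5*s^2 - s - 6)
[2] parallel reduction of [M1/(1+M1*M2)], M3, giving the overall T(s)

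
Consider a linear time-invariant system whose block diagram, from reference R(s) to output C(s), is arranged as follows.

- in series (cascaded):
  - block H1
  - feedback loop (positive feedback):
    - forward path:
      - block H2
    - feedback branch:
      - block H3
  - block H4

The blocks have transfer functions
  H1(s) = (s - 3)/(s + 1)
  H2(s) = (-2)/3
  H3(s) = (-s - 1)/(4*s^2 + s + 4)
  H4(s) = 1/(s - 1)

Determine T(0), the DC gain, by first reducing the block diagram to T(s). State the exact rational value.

Step 1: reduce the feedback loop with forward H2 and return H3 = (-8*s^2 - 2*s - 8)/(12*s^2 + s + 10)
Step 2: multiply H1, [H2/(1-H2*H3)], H4 (series) = (-8*s^3 + 22*s^2 - 2*s + 24)/(12*s^4 + s^3 - 2*s^2 - s - 10)
Evaluating the step-2 result (the overall T(s)) at s = 0 gives T(0) = 24/(-10) = -12/5.

Hence the answer: -12/5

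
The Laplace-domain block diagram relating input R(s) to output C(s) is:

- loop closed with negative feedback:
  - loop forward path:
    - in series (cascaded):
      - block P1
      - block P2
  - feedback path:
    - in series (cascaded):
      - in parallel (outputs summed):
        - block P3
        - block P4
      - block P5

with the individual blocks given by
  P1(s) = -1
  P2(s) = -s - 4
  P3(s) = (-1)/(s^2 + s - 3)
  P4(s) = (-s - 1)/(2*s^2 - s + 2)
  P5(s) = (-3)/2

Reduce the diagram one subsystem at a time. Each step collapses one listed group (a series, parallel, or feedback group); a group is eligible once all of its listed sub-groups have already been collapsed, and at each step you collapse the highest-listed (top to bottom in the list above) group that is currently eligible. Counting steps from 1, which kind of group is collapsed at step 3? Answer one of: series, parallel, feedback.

1. series reduction of P1, P2
2. combine P3, P4 in parallel
3. multiply (P3+P4), P5 (series)
4. apply the feedback formula to (P1*P2), ((P3+P4)*P5)
Step 3 collapses a series group.

Final answer: series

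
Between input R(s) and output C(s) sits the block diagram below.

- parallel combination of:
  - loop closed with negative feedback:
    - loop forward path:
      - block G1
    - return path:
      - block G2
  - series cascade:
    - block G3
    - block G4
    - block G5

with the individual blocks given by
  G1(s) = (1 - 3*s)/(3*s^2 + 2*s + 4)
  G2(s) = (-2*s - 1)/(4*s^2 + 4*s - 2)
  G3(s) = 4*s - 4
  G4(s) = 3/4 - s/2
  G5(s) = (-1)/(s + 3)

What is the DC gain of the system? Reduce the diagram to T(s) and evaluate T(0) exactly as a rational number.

1. reduce the feedback loop with forward G1 and return G2: (-12*s^3 - 8*s^2 + 10*s - 2)/(12*s^4 + 20*s^3 + 24*s^2 + 13*s - 9)
2. reduce the series chain G3, G4, G5: (2*s^2 - 5*s + 3)/(s + 3)
3. combine [G1/(1+G1*G2)], (G3*G4*G5) in parallel: (24*s^6 - 20*s^5 - 28*s^4 - 78*s^3 - 25*s^2 + 112*s - 33)/(12*s^5 + 56*s^4 + 84*s^3 + 85*s^2 + 30*s - 27)
That last expression is T(s); at s = 0 only the constant terms survive, so T(0) = -33/(-27) = 11/9.

Answer: 11/9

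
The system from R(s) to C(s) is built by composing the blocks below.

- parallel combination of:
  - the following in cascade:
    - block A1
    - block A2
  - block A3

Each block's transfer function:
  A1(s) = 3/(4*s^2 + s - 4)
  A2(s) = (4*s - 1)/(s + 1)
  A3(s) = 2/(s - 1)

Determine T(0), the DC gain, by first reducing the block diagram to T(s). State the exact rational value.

Step 1. multiply A1, A2 (series) gives (12*s - 3)/(4*s^3 + 5*s^2 - 3*s - 4)
Step 2. sum the parallel branches (A1*A2), A3 gives (8*s^3 + 22*s^2 - 21*s - 5)/(4*s^4 + s^3 - 8*s^2 - s + 4)
Evaluating the step-2 result (the overall T(s)) at s = 0 gives T(0) = -5/4.

Therefore the answer is -5/4.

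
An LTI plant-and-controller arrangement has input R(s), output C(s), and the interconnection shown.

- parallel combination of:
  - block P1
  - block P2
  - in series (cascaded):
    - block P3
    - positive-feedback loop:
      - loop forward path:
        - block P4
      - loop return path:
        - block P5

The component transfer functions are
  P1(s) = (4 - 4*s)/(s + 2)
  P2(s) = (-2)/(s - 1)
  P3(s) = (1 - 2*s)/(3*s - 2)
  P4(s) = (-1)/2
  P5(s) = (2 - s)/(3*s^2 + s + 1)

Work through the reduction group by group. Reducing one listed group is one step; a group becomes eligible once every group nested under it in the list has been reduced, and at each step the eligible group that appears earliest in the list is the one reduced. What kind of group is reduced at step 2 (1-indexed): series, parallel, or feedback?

[1] apply the feedback formula to P4, P5
[2] series reduction of P3, [P4/(1-P4*P5)]
[3] combine P1, P2, (P3*[P4/(1-P4*P5)]) in parallel
Step 2 collapses a series group.

Hence the answer: series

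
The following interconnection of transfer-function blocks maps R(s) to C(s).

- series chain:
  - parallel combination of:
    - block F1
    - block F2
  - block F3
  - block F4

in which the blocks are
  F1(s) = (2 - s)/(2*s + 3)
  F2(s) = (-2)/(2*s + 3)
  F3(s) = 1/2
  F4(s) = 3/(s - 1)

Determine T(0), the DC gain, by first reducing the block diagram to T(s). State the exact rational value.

Reducing step by step:

Step 1 - sum the parallel branches F1, F2 -> (-s)/(2*s + 3)
Step 2 - reduce the series chain (F1+F2), F3, F4 -> (-3*s)/(4*s^2 + 2*s - 6)
That last expression is T(s); at s = 0 only the constant terms survive, so T(0) = 0/(-6) = 0.

Answer: 0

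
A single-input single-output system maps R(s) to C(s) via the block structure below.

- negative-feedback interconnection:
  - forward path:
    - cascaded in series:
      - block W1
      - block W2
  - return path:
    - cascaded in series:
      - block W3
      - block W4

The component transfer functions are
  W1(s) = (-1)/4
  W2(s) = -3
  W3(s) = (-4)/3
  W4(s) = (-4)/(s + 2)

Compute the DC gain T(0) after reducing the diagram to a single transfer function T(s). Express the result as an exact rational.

Reducing step by step:

1. series reduction of W1, W2 gives 3/4
2. combine W3, W4 in series gives 16/(3*s + 6)
3. apply the feedback formula to (W1*W2), (W3*W4) gives (3*s + 6)/(4*s + 24)
That last expression is T(s); at s = 0 only the constant terms survive, so T(0) = 6/24 = 1/4.

Answer: 1/4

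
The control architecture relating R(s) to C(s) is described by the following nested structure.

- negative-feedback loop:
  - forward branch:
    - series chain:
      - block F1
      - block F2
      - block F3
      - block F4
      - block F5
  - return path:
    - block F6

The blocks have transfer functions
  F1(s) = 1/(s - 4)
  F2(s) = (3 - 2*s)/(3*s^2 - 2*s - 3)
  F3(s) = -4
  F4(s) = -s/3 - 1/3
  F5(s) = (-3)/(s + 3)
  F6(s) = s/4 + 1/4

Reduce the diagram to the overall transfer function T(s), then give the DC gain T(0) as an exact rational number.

Answer: -4/11

Working:
[1] series reduction of F1, F2, F3, F4, F5 -> (8*s^2 - 4*s - 12)/(3*s^4 - 5*s^3 - 37*s^2 + 27*s + 36)
[2] close the feedback loop around (F1*F2*F3*F4*F5), F6 -> (8*s^2 - 4*s - 12)/(3*s^4 - 3*s^3 - 36*s^2 + 23*s + 33)
Evaluating the step-2 result (the overall T(s)) at s = 0 gives T(0) = -12/33 = -4/11.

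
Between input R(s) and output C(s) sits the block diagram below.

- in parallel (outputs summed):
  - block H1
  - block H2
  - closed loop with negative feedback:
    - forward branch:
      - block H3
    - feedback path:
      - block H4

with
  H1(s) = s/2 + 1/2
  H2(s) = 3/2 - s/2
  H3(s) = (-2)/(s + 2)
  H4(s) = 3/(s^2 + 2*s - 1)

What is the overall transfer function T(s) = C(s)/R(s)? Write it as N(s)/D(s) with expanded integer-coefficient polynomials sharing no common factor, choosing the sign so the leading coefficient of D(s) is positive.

Step 1: collapse the loop (H3 forward, H4 return): (-2*s^2 - 4*s + 2)/(s^3 + 4*s^2 + 3*s - 8)
Step 2: sum the parallel branches H1, H2, [H3/(1+H3*H4)]; the result is T(s) itself (integer coefficients, no common factor, positive leading denominator coefficient)

Therefore the answer is (2*s^3 + 6*s^2 + 2*s - 14)/(s^3 + 4*s^2 + 3*s - 8).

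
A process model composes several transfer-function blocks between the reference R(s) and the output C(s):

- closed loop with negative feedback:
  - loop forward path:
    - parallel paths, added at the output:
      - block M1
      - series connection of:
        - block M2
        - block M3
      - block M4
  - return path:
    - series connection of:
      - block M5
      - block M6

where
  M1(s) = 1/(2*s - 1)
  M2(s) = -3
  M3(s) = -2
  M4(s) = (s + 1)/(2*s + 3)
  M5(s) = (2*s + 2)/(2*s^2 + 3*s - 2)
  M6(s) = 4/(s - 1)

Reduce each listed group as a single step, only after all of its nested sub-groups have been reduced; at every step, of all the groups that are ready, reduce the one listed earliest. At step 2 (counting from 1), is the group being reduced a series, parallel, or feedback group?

[1] cascade M2, M3
[2] add M1, (M2*M3), M4 (parallel)
[3] series reduction of M5, M6
[4] feedback reduction of (M1+(M2*M3)+M4), (M5*M6)
Step 2 collapses a parallel group.

Hence the answer: parallel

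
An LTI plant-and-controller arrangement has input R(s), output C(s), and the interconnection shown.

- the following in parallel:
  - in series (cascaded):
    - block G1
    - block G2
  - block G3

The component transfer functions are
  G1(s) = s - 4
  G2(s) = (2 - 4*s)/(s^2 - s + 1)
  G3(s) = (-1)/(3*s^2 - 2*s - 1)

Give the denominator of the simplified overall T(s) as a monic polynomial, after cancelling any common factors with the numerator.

Reducing step by step:

(1) series reduction of G1, G2 = (-4*s^2 + 18*s - 8)/(s^2 - s + 1)
(2) combine (G1*G2), G3 in parallel = (-12*s^4 + 62*s^3 - 57*s^2 - s + 7)/(3*s^4 - 5*s^3 + 4*s^2 - s - 1)
Step 2 gives the fully reduced T(s), with no common factor left to cancel. The denominator's leading coefficient is 3, so divide each of its coefficients by 3 to get the monic form.

Answer: s^4 - 5*s^3/3 + 4*s^2/3 - s/3 - 1/3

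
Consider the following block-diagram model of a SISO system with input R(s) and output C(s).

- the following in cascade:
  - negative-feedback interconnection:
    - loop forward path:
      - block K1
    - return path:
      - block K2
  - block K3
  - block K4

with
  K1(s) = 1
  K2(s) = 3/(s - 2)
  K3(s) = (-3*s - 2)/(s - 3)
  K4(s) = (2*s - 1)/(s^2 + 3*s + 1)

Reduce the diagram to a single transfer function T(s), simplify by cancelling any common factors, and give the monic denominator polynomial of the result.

Answer: s^4 + s^3 - 8*s^2 - 11*s - 3

Working:
Step 1. reduce the feedback loop with forward K1 and return K2; result (s - 2)/(s + 1)
Step 2. combine [K1/(1+K1*K2)], K3, K4 in series; result (-6*s^3 + 11*s^2 + 4*s - 4)/(s^4 + s^3 - 8*s^2 - 11*s - 3)
T(s) is the step-2 result (common factors already cancelled). Leading coefficient of the denominator: 1, so no rescaling is needed.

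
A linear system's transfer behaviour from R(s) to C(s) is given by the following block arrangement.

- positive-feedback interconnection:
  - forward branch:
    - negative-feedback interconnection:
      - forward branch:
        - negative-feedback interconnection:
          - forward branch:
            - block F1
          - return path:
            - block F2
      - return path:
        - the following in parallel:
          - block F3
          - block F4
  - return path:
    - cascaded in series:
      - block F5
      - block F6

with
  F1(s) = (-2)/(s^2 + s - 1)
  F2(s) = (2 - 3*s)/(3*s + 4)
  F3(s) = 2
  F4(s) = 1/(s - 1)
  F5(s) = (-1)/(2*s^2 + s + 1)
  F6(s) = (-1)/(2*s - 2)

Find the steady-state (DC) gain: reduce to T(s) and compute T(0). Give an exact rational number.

The answer is 2/5.

Reasoning:
Step 1: collapse the loop (F1 forward, F2 return) -> (-6*s - 8)/(3*s^3 + 7*s^2 + 7*s - 8)
Step 2: sum the parallel branches F3, F4 -> (2*s - 1)/(s - 1)
Step 3: apply the feedback formula to [F1/(1+F1*F2)], (F3+F4) -> (-6*s^2 - 2*s + 8)/(3*s^4 + 4*s^3 - 12*s^2 - 25*s + 16)
Step 4: series reduction of F5, F6 -> 1/(4*s^3 - 2*s^2 - 2)
Step 5: close the feedback loop around [[F1/(1+F1*F2)]/(1+[F1/(1+F1*F2)]*(F3+F4))], (F5*F6) -> (-12*s^4 - 10*s^3 + 8*s^2 + 6*s + 8)/(6*s^6 + 11*s^5 - 17*s^4 - 58*s^3 - 5*s^2 - 6*s + 20)
DC gain: substitute s = 0 into T(s) from step 5: T(0) = 8/20 = 2/5.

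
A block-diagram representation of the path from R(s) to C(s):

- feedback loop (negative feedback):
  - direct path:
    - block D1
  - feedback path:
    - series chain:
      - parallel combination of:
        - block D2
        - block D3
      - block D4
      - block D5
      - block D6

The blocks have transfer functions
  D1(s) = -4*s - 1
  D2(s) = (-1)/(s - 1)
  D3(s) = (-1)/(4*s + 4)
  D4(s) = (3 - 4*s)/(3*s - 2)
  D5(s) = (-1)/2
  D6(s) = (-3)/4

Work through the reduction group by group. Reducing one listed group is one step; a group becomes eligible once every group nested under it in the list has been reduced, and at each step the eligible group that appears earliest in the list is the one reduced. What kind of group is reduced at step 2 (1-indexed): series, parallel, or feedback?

(1) sum the parallel branches D2, D3
(2) cascade (D2+D3), D4, D5, D6
(3) feedback reduction of D1, ((D2+D3)*D4*D5*D6)
So the answer for step 2 is series.

Hence the answer: series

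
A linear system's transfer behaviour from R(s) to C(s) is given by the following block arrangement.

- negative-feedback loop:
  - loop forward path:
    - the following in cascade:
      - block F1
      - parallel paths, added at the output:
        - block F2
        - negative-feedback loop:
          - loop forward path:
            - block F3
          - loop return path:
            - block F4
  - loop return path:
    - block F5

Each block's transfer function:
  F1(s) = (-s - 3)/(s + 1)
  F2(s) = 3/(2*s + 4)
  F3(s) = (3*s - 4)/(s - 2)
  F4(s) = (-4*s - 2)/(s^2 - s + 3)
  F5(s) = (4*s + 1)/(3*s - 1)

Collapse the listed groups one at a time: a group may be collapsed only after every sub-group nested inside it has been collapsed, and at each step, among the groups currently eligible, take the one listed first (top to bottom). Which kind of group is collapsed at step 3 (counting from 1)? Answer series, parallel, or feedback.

The answer is series.

Reasoning:
(1) feedback reduction of F3, F4
(2) sum the parallel branches F2, [F3/(1+F3*F4)]
(3) combine F1, (F2+[F3/(1+F3*F4)]) in series
(4) collapse the loop ((F1*(F2+[F3/(1+F3*F4)])) forward, F5 return)
Step 3: series.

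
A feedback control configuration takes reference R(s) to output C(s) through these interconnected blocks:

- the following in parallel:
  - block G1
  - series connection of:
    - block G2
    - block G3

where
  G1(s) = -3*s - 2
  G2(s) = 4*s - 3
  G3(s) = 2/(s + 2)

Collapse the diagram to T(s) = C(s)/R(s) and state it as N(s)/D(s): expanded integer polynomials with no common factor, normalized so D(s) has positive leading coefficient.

1. combine G2, G3 in series gives (8*s - 6)/(s + 2)
2. reduce the parallel group G1, (G2*G3), which is the overall transfer function T(s) = C(s)/R(s) in lowest terms

Answer: (-3*s^2 - 10)/(s + 2)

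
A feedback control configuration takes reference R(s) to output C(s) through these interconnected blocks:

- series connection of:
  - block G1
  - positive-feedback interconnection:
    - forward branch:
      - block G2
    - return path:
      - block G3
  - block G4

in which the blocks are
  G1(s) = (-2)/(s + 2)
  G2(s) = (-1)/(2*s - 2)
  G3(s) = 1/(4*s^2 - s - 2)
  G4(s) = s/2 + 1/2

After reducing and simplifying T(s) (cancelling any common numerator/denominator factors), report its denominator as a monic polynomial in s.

Step 1 - close the feedback loop around G2, G3 -> (-4*s^2 + s + 2)/(8*s^3 - 10*s^2 - 2*s + 5)
Step 2 - combine G1, [G2/(1-G2*G3)], G4 in series -> (4*s^3 + 3*s^2 - 3*s - 2)/(8*s^4 + 6*s^3 - 22*s^2 + s + 10)
The result of step 2 is T(s) in lowest terms. Its denominator has leading coefficient 8; dividing the denominator through by 8 makes it monic.

Final answer: s^4 + 3*s^3/4 - 11*s^2/4 + s/8 + 5/4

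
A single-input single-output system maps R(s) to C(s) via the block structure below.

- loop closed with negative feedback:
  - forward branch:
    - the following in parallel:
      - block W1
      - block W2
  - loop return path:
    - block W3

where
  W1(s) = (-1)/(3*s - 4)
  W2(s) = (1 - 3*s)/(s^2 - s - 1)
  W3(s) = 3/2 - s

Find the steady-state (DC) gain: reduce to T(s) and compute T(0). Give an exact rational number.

Answer: 6

Working:
Step 1: reduce the parallel group W1, W2 gives (-10*s^2 + 16*s - 3)/(3*s^3 - 7*s^2 + s + 4)
Step 2: collapse the loop ((W1+W2) forward, W3 return) gives (-20*s^2 + 32*s - 6)/(26*s^3 - 76*s^2 + 56*s - 1)
The step-2 result is T(s). Setting s = 0: T(0) = -6/(-1) = 6.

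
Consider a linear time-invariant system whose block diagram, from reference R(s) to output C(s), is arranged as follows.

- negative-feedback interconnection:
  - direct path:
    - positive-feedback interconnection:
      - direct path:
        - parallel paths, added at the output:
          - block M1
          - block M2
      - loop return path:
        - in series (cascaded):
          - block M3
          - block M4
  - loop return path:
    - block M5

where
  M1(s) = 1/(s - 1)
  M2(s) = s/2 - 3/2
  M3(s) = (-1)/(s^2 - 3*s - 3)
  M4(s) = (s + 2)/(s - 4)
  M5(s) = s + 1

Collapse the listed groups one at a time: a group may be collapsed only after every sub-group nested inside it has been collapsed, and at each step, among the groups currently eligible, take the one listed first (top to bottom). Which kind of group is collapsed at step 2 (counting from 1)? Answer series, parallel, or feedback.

Reducing step by step:

Step 1: add M1, M2 (parallel)
Step 2: series reduction of M3, M4
Step 3: reduce the feedback loop with forward (M1+M2) and return (M3*M4)
Step 4: apply the feedback formula to [(M1+M2)/(1-(M1+M2)*(M3*M4))], M5
The group at step 2 is a series group.

Answer: series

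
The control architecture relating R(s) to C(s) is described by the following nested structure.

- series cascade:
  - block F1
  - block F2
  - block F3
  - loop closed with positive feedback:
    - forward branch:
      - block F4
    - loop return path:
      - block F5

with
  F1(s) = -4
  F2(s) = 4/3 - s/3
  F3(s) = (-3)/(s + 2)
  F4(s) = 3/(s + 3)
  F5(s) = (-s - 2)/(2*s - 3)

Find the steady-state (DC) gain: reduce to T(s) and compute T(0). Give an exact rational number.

Step 1 - feedback reduction of F4, F5, giving (6*s - 9)/(2*s^2 + 6*s - 3)
Step 2 - cascade F1, F2, F3, [F4/(1-F4*F5)], giving (-24*s^2 + 132*s - 144)/(2*s^3 + 10*s^2 + 9*s - 6)
Step 2 gives the overall T(s). Then T(0) = -144/(-6) = 24.

Hence the answer: 24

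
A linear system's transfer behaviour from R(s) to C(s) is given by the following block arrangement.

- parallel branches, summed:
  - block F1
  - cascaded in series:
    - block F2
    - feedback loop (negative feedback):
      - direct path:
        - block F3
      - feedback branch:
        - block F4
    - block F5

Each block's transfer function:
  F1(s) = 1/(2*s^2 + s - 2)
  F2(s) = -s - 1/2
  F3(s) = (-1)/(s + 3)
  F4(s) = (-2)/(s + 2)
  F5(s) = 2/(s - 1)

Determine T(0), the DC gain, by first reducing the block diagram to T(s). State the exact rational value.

[1] apply the feedback formula to F3, F4 -> (-s - 2)/(s^2 + 5*s + 8)
[2] multiply F2, [F3/(1+F3*F4)], F5 (series) -> (2*s^2 + 5*s + 2)/(s^3 + 4*s^2 + 3*s - 8)
[3] combine F1, (F2*[F3/(1+F3*F4)]*F5) in parallel -> (4*s^4 + 13*s^3 + 9*s^2 - 5*s - 12)/(2*s^5 + 9*s^4 + 8*s^3 - 21*s^2 - 14*s + 16)
Evaluating the step-3 result (the overall T(s)) at s = 0 gives T(0) = -12/16 = -3/4.

Answer: -3/4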